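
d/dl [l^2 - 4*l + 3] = 2*l - 4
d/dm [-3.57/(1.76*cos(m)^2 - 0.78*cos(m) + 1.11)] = (2.7846 - 12.5664*cos(m))*sin(m)/(1.76*cos(m)^2 - 0.78*cos(m) + 1.11)^2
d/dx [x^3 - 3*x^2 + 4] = 3*x*(x - 2)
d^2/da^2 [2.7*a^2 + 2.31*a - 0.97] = 5.40000000000000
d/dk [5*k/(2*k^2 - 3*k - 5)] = 5*(-2*k^2 - 5)/(4*k^4 - 12*k^3 - 11*k^2 + 30*k + 25)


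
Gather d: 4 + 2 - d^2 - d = -d^2 - d + 6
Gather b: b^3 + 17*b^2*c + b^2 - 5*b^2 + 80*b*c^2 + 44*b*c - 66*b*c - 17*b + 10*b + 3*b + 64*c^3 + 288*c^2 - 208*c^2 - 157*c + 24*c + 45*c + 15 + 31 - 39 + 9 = b^3 + b^2*(17*c - 4) + b*(80*c^2 - 22*c - 4) + 64*c^3 + 80*c^2 - 88*c + 16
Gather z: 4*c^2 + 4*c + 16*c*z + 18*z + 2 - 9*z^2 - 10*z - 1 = 4*c^2 + 4*c - 9*z^2 + z*(16*c + 8) + 1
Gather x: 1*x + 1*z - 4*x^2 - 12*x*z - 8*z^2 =-4*x^2 + x*(1 - 12*z) - 8*z^2 + z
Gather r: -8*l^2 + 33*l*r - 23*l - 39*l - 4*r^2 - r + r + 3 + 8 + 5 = -8*l^2 + 33*l*r - 62*l - 4*r^2 + 16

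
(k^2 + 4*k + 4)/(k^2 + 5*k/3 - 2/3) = 3*(k + 2)/(3*k - 1)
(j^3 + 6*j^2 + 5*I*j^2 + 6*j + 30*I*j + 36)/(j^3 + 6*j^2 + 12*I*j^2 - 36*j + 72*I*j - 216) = (j - I)/(j + 6*I)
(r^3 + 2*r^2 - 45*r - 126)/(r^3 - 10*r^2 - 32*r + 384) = (r^2 - 4*r - 21)/(r^2 - 16*r + 64)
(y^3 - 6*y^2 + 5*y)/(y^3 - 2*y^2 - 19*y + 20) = y/(y + 4)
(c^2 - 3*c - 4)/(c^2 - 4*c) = (c + 1)/c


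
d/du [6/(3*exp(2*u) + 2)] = -36*exp(2*u)/(3*exp(2*u) + 2)^2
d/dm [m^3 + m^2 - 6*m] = 3*m^2 + 2*m - 6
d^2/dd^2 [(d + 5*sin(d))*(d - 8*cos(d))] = -5*d*sin(d) + 8*d*cos(d) + 16*sin(d) + 80*sin(2*d) + 10*cos(d) + 2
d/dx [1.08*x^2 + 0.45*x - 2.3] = 2.16*x + 0.45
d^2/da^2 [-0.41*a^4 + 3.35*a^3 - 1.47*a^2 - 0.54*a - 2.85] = -4.92*a^2 + 20.1*a - 2.94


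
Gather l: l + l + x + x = 2*l + 2*x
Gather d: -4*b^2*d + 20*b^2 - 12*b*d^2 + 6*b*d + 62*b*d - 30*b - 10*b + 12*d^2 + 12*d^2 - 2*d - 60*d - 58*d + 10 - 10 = 20*b^2 - 40*b + d^2*(24 - 12*b) + d*(-4*b^2 + 68*b - 120)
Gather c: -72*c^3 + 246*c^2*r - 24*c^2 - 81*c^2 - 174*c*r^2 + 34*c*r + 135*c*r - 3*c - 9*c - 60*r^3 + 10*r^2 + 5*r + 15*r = -72*c^3 + c^2*(246*r - 105) + c*(-174*r^2 + 169*r - 12) - 60*r^3 + 10*r^2 + 20*r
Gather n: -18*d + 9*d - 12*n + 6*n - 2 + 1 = -9*d - 6*n - 1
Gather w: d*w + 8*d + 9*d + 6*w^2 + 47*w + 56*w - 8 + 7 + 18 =17*d + 6*w^2 + w*(d + 103) + 17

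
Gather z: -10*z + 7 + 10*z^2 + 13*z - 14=10*z^2 + 3*z - 7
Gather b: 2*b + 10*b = 12*b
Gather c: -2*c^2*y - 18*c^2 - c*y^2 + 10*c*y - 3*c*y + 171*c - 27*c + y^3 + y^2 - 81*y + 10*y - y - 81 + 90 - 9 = c^2*(-2*y - 18) + c*(-y^2 + 7*y + 144) + y^3 + y^2 - 72*y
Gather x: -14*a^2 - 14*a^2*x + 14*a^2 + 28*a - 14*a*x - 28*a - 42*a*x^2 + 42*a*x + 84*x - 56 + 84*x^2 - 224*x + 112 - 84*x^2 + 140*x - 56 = -42*a*x^2 + x*(-14*a^2 + 28*a)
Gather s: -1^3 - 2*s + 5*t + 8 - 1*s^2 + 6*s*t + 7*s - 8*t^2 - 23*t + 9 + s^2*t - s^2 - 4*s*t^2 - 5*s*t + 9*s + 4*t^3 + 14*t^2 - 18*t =s^2*(t - 2) + s*(-4*t^2 + t + 14) + 4*t^3 + 6*t^2 - 36*t + 16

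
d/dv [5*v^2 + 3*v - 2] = 10*v + 3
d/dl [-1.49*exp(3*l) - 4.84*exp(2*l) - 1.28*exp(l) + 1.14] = (-4.47*exp(2*l) - 9.68*exp(l) - 1.28)*exp(l)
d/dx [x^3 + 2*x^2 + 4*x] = 3*x^2 + 4*x + 4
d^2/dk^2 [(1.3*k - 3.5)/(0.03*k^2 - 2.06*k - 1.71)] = ((5.566 - 0.234*k)*(-0.03*k^2 + 2.06*k + 1.71) - (0.06*k - 2.06)*(0.12*k - 4.12)*(1.3*k - 3.5))/(-0.03*k^2 + 2.06*k + 1.71)^3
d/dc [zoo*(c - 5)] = zoo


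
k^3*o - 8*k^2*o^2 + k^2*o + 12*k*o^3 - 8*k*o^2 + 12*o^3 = (k - 6*o)*(k - 2*o)*(k*o + o)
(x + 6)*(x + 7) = x^2 + 13*x + 42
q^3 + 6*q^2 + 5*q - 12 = (q - 1)*(q + 3)*(q + 4)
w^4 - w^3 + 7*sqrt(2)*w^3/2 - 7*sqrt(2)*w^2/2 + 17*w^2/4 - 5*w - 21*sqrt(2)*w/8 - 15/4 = (w - 3/2)*(w + 1/2)*(w + sqrt(2))*(w + 5*sqrt(2)/2)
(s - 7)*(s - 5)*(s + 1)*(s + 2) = s^4 - 9*s^3 + s^2 + 81*s + 70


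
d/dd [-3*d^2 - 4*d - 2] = -6*d - 4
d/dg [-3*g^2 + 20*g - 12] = 20 - 6*g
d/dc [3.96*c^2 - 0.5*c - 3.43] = 7.92*c - 0.5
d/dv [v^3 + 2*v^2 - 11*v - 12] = 3*v^2 + 4*v - 11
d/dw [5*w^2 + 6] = 10*w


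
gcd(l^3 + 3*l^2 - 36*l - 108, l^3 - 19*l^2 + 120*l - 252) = l - 6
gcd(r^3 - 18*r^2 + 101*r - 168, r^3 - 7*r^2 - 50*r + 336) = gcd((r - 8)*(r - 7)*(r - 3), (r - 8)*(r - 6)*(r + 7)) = r - 8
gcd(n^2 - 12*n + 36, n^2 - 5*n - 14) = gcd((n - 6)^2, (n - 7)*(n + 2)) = 1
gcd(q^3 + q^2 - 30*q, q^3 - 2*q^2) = q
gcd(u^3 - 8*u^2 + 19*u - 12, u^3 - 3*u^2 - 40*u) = 1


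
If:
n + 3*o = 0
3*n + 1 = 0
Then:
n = -1/3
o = 1/9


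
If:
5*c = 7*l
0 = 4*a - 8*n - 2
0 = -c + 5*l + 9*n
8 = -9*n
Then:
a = -23/18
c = 28/9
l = 20/9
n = -8/9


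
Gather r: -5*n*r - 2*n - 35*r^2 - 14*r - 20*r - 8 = -2*n - 35*r^2 + r*(-5*n - 34) - 8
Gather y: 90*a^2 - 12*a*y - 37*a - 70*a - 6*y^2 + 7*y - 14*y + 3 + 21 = 90*a^2 - 107*a - 6*y^2 + y*(-12*a - 7) + 24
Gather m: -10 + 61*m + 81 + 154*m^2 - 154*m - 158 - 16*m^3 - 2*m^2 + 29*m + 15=-16*m^3 + 152*m^2 - 64*m - 72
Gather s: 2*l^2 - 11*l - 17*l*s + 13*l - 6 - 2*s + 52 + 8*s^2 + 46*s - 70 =2*l^2 + 2*l + 8*s^2 + s*(44 - 17*l) - 24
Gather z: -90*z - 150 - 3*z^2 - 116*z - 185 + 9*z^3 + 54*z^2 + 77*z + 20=9*z^3 + 51*z^2 - 129*z - 315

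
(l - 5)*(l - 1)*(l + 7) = l^3 + l^2 - 37*l + 35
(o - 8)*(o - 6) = o^2 - 14*o + 48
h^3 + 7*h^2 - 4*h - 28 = (h - 2)*(h + 2)*(h + 7)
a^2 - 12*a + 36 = (a - 6)^2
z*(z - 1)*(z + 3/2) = z^3 + z^2/2 - 3*z/2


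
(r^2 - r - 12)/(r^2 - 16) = (r + 3)/(r + 4)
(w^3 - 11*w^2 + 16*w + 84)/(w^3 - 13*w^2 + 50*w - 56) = (w^2 - 4*w - 12)/(w^2 - 6*w + 8)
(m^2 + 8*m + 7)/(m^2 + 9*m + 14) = (m + 1)/(m + 2)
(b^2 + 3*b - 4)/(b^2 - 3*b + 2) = (b + 4)/(b - 2)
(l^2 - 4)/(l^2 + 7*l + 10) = (l - 2)/(l + 5)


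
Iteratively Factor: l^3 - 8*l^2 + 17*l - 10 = (l - 1)*(l^2 - 7*l + 10) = (l - 2)*(l - 1)*(l - 5)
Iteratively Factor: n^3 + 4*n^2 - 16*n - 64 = (n + 4)*(n^2 - 16) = (n + 4)^2*(n - 4)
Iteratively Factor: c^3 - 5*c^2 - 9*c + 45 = (c - 3)*(c^2 - 2*c - 15) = (c - 5)*(c - 3)*(c + 3)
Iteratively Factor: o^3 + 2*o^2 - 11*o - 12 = (o - 3)*(o^2 + 5*o + 4) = (o - 3)*(o + 1)*(o + 4)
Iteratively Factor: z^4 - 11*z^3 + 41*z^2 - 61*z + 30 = (z - 3)*(z^3 - 8*z^2 + 17*z - 10) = (z - 3)*(z - 2)*(z^2 - 6*z + 5) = (z - 3)*(z - 2)*(z - 1)*(z - 5)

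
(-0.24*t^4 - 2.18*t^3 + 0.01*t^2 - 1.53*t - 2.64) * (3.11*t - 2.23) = -0.7464*t^5 - 6.2446*t^4 + 4.8925*t^3 - 4.7806*t^2 - 4.7985*t + 5.8872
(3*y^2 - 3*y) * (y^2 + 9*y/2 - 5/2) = 3*y^4 + 21*y^3/2 - 21*y^2 + 15*y/2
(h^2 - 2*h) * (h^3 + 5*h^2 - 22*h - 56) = h^5 + 3*h^4 - 32*h^3 - 12*h^2 + 112*h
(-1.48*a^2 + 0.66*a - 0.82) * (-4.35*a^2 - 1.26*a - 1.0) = 6.438*a^4 - 1.0062*a^3 + 4.2154*a^2 + 0.3732*a + 0.82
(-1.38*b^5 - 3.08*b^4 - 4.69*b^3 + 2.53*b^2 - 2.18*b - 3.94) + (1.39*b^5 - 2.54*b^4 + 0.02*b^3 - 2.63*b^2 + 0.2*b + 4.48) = 0.01*b^5 - 5.62*b^4 - 4.67*b^3 - 0.1*b^2 - 1.98*b + 0.54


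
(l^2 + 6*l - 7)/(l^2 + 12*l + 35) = (l - 1)/(l + 5)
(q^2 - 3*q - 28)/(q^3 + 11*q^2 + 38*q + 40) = (q - 7)/(q^2 + 7*q + 10)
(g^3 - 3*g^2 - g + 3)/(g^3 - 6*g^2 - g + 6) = (g - 3)/(g - 6)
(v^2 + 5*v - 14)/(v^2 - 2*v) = (v + 7)/v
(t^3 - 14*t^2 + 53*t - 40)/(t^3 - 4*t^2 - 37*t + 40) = (t - 5)/(t + 5)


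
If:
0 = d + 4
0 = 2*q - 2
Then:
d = -4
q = 1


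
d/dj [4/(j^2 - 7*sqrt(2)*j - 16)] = 4*(-2*j + 7*sqrt(2))/(-j^2 + 7*sqrt(2)*j + 16)^2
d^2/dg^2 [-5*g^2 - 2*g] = -10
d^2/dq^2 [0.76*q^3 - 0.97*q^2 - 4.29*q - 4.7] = 4.56*q - 1.94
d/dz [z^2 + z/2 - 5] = 2*z + 1/2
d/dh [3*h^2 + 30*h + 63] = 6*h + 30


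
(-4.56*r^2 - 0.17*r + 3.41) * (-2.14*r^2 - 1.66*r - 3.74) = 9.7584*r^4 + 7.9334*r^3 + 10.0392*r^2 - 5.0248*r - 12.7534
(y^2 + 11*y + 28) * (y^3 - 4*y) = y^5 + 11*y^4 + 24*y^3 - 44*y^2 - 112*y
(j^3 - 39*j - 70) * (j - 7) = j^4 - 7*j^3 - 39*j^2 + 203*j + 490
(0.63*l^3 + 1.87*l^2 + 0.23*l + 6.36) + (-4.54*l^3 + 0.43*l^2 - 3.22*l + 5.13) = -3.91*l^3 + 2.3*l^2 - 2.99*l + 11.49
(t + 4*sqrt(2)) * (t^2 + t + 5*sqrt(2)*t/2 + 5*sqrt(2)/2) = t^3 + t^2 + 13*sqrt(2)*t^2/2 + 13*sqrt(2)*t/2 + 20*t + 20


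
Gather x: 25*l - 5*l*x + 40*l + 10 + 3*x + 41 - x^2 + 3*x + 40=65*l - x^2 + x*(6 - 5*l) + 91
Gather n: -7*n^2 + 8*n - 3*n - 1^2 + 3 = -7*n^2 + 5*n + 2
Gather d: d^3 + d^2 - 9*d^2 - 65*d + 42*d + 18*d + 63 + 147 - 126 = d^3 - 8*d^2 - 5*d + 84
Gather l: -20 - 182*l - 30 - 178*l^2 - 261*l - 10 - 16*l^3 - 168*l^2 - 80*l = -16*l^3 - 346*l^2 - 523*l - 60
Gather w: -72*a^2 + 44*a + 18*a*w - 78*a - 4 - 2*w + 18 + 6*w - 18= -72*a^2 - 34*a + w*(18*a + 4) - 4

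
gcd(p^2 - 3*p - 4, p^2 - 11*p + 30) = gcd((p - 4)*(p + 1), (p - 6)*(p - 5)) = 1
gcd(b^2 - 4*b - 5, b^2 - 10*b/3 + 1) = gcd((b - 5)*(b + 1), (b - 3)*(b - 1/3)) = 1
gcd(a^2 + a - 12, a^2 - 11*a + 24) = a - 3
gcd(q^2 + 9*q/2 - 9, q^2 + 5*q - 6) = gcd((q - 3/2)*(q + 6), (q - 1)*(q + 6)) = q + 6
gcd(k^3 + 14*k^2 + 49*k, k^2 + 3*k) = k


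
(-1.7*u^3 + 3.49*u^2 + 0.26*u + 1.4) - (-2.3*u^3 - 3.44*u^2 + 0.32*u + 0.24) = 0.6*u^3 + 6.93*u^2 - 0.06*u + 1.16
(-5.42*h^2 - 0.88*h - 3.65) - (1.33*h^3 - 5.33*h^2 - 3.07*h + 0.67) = -1.33*h^3 - 0.0899999999999999*h^2 + 2.19*h - 4.32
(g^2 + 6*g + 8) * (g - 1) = g^3 + 5*g^2 + 2*g - 8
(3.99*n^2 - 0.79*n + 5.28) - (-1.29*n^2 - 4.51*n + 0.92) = 5.28*n^2 + 3.72*n + 4.36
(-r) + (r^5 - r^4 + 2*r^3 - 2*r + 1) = r^5 - r^4 + 2*r^3 - 3*r + 1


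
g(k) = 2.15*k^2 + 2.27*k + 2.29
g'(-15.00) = -62.23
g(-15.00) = 451.99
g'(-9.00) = -36.43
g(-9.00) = 156.01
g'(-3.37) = -12.22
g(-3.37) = 19.06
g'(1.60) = 9.15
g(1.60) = 11.43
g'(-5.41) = -20.99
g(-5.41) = 52.94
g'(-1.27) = -3.19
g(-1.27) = 2.87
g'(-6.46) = -25.51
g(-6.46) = 77.35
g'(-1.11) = -2.50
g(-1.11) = 2.42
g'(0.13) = 2.83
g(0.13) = 2.62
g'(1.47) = 8.59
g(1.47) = 10.27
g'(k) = 4.3*k + 2.27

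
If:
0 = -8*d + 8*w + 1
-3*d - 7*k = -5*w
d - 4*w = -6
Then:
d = 13/6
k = 89/168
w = 49/24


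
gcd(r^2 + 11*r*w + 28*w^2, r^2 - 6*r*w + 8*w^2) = 1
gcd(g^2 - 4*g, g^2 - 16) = g - 4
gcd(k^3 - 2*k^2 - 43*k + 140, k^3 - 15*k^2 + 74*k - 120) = k^2 - 9*k + 20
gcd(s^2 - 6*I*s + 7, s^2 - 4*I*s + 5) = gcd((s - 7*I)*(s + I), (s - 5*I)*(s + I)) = s + I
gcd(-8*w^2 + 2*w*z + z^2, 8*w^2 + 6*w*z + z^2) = 4*w + z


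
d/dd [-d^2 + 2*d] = 2 - 2*d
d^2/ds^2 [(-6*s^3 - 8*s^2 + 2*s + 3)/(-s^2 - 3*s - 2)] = 2*(16*s^3 + 51*s^2 + 57*s + 23)/(s^6 + 9*s^5 + 33*s^4 + 63*s^3 + 66*s^2 + 36*s + 8)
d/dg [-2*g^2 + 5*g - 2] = 5 - 4*g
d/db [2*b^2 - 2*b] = 4*b - 2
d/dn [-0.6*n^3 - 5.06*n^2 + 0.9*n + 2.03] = -1.8*n^2 - 10.12*n + 0.9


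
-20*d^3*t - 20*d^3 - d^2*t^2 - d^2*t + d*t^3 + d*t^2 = (-5*d + t)*(4*d + t)*(d*t + d)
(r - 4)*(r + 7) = r^2 + 3*r - 28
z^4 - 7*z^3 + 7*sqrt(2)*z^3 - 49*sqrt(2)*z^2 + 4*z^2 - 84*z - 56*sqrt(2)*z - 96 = (z - 8)*(z + 1)*(z + sqrt(2))*(z + 6*sqrt(2))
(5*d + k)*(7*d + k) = 35*d^2 + 12*d*k + k^2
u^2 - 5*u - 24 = (u - 8)*(u + 3)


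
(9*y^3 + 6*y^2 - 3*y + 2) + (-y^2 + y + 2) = 9*y^3 + 5*y^2 - 2*y + 4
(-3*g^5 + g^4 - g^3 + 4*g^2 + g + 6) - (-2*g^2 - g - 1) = -3*g^5 + g^4 - g^3 + 6*g^2 + 2*g + 7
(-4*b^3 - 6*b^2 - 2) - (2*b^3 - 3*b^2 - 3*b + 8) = -6*b^3 - 3*b^2 + 3*b - 10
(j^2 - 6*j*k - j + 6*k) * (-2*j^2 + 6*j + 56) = -2*j^4 + 12*j^3*k + 8*j^3 - 48*j^2*k + 50*j^2 - 300*j*k - 56*j + 336*k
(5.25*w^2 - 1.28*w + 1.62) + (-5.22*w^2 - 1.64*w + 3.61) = 0.0300000000000002*w^2 - 2.92*w + 5.23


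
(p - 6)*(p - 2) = p^2 - 8*p + 12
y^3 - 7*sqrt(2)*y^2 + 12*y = y*(y - 6*sqrt(2))*(y - sqrt(2))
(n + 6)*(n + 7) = n^2 + 13*n + 42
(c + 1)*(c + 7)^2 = c^3 + 15*c^2 + 63*c + 49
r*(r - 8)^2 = r^3 - 16*r^2 + 64*r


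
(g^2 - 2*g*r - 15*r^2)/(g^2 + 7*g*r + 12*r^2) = (g - 5*r)/(g + 4*r)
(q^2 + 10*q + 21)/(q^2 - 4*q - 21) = (q + 7)/(q - 7)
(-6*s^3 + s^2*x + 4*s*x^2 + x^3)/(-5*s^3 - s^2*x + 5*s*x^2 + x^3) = (6*s^2 + 5*s*x + x^2)/(5*s^2 + 6*s*x + x^2)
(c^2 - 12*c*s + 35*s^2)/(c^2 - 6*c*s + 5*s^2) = (-c + 7*s)/(-c + s)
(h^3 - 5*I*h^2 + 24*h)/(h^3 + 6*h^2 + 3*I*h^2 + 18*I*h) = (h - 8*I)/(h + 6)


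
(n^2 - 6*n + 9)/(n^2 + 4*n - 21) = (n - 3)/(n + 7)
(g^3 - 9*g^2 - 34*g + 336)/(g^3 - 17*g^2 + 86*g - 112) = (g + 6)/(g - 2)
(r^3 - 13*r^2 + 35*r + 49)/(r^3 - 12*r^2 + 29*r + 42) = (r - 7)/(r - 6)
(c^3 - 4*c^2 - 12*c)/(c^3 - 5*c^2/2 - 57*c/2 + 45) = 2*c*(c + 2)/(2*c^2 + 7*c - 15)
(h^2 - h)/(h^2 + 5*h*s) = (h - 1)/(h + 5*s)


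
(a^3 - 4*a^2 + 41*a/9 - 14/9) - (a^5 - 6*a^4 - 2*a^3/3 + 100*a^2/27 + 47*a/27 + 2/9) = -a^5 + 6*a^4 + 5*a^3/3 - 208*a^2/27 + 76*a/27 - 16/9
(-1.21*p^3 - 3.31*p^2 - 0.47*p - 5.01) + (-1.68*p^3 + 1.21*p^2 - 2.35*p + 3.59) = -2.89*p^3 - 2.1*p^2 - 2.82*p - 1.42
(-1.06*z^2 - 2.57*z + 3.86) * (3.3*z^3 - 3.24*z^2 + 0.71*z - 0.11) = -3.498*z^5 - 5.0466*z^4 + 20.3122*z^3 - 14.2145*z^2 + 3.0233*z - 0.4246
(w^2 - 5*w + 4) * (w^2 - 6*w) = w^4 - 11*w^3 + 34*w^2 - 24*w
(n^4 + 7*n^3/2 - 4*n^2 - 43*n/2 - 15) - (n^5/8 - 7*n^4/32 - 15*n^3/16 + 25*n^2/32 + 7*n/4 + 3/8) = -n^5/8 + 39*n^4/32 + 71*n^3/16 - 153*n^2/32 - 93*n/4 - 123/8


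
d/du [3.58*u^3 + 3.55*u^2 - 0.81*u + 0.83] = 10.74*u^2 + 7.1*u - 0.81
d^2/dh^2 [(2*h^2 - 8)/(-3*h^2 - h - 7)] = 12*(h^3 + 57*h^2 + 12*h - 43)/(27*h^6 + 27*h^5 + 198*h^4 + 127*h^3 + 462*h^2 + 147*h + 343)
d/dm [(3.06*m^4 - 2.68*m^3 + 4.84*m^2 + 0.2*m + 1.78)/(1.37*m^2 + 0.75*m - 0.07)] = (8.3844*m^5 + 3.2134*m^4 - 4.8768*m^3 + 3.9188*m^2 - 5.5548*m - 1.349)/(1.8769*m^4 + 2.055*m^3 + 0.3707*m^2 - 0.105*m + 0.0049)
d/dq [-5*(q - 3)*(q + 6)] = -10*q - 15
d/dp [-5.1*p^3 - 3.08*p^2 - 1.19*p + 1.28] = -15.3*p^2 - 6.16*p - 1.19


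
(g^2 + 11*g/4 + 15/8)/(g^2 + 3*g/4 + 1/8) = (8*g^2 + 22*g + 15)/(8*g^2 + 6*g + 1)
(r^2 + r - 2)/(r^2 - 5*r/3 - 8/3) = 3*(-r^2 - r + 2)/(-3*r^2 + 5*r + 8)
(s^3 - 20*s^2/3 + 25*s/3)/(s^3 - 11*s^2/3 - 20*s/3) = (3*s - 5)/(3*s + 4)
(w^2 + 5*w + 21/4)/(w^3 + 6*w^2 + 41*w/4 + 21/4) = 1/(w + 1)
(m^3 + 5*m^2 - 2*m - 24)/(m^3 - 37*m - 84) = (m - 2)/(m - 7)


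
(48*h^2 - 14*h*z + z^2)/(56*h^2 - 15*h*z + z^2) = (-6*h + z)/(-7*h + z)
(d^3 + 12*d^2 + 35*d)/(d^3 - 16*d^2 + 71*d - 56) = d*(d^2 + 12*d + 35)/(d^3 - 16*d^2 + 71*d - 56)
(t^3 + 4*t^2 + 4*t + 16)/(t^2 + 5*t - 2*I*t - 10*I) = (t^2 + 2*t*(2 + I) + 8*I)/(t + 5)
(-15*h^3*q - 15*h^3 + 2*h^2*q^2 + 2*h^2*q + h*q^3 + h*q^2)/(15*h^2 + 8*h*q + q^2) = h*(-3*h*q - 3*h + q^2 + q)/(3*h + q)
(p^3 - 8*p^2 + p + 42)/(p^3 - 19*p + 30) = (p^2 - 5*p - 14)/(p^2 + 3*p - 10)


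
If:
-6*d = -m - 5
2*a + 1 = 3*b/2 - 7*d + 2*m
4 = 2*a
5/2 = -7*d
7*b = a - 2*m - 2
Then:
No Solution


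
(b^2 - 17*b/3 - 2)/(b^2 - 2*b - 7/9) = 3*(b - 6)/(3*b - 7)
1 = 1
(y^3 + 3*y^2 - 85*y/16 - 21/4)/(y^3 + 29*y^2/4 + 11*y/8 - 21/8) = (4*y^2 + 9*y - 28)/(2*(2*y^2 + 13*y - 7))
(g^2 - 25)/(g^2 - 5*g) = (g + 5)/g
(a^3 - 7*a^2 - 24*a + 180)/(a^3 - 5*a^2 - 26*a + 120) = (a - 6)/(a - 4)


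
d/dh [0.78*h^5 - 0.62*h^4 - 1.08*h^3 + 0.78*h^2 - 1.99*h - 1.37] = 3.9*h^4 - 2.48*h^3 - 3.24*h^2 + 1.56*h - 1.99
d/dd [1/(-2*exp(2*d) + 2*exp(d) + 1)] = (4*exp(d) - 2)*exp(d)/(-2*exp(2*d) + 2*exp(d) + 1)^2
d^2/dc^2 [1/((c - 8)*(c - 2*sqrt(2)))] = 2*((c - 8)^2 + (c - 8)*(c - 2*sqrt(2)) + (c - 2*sqrt(2))^2)/((c - 8)^3*(c - 2*sqrt(2))^3)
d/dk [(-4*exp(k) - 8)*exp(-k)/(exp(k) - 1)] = 4*(exp(2*k) + 4*exp(k) - 2)*exp(-k)/(exp(2*k) - 2*exp(k) + 1)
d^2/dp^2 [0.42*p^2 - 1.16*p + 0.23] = 0.840000000000000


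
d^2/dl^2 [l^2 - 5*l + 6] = 2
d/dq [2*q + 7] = 2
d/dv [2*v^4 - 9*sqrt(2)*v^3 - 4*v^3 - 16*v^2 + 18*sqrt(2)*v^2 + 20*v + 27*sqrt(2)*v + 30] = 8*v^3 - 27*sqrt(2)*v^2 - 12*v^2 - 32*v + 36*sqrt(2)*v + 20 + 27*sqrt(2)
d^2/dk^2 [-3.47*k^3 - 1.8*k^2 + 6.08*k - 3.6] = -20.82*k - 3.6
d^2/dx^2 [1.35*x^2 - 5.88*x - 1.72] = 2.70000000000000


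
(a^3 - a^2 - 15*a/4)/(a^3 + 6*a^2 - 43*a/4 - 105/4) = a/(a + 7)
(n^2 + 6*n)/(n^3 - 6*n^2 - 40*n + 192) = n/(n^2 - 12*n + 32)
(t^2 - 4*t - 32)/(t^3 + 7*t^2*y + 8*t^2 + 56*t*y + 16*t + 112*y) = (t - 8)/(t^2 + 7*t*y + 4*t + 28*y)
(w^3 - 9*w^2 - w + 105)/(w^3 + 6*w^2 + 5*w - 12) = (w^2 - 12*w + 35)/(w^2 + 3*w - 4)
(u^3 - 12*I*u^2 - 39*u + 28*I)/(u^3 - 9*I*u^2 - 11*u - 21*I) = (u^2 - 5*I*u - 4)/(u^2 - 2*I*u + 3)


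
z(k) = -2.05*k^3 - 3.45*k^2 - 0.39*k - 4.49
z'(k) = -6.15*k^2 - 6.9*k - 0.39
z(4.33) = -237.29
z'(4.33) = -145.57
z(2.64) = -67.28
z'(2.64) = -61.47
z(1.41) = -17.65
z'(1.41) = -22.35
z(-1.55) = -4.54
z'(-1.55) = -4.47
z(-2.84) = 15.75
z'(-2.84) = -30.40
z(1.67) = -24.31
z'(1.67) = -29.06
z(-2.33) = 3.62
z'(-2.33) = -17.70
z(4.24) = -224.43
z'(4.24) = -140.21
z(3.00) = -92.06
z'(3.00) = -76.44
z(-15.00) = 6143.86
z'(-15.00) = -1280.64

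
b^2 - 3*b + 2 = (b - 2)*(b - 1)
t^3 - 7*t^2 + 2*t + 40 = (t - 5)*(t - 4)*(t + 2)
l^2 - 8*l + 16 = (l - 4)^2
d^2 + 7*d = d*(d + 7)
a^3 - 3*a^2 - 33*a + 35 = (a - 7)*(a - 1)*(a + 5)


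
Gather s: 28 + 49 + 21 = 98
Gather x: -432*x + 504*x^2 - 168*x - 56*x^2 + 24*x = 448*x^2 - 576*x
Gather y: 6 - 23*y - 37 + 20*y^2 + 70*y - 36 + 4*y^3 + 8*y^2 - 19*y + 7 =4*y^3 + 28*y^2 + 28*y - 60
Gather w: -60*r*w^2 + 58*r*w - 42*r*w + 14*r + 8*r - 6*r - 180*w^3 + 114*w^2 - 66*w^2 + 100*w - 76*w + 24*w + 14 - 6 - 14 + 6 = 16*r - 180*w^3 + w^2*(48 - 60*r) + w*(16*r + 48)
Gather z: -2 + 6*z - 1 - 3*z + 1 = 3*z - 2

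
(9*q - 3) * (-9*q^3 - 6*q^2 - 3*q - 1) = -81*q^4 - 27*q^3 - 9*q^2 + 3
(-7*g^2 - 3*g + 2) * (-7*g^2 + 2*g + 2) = 49*g^4 + 7*g^3 - 34*g^2 - 2*g + 4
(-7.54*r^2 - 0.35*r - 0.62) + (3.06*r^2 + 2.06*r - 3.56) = -4.48*r^2 + 1.71*r - 4.18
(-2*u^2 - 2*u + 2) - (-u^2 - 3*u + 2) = -u^2 + u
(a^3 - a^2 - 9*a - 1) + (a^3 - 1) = 2*a^3 - a^2 - 9*a - 2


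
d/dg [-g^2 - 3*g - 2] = -2*g - 3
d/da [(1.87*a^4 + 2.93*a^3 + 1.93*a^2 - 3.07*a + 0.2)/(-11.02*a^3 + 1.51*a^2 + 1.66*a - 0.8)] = (-20.6074*a^6 + 5.64739999999999*a^5 + 35.0055*a^4 - 63.9192*a^3 + 7.4195*a^2 - 3.692*a + 2.124)/(121.4404*a^6 - 33.2804*a^5 - 34.3063*a^4 + 22.6452*a^3 + 0.339599999999999*a^2 - 2.656*a + 0.64)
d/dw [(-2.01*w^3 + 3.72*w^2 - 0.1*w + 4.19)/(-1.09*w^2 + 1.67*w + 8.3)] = (2.1909*w^4 - 6.7134*w^3 - 43.9456*w^2 + 70.8862*w - 7.8273)/(1.1881*w^4 - 3.6406*w^3 - 15.3051*w^2 + 27.722*w + 68.89)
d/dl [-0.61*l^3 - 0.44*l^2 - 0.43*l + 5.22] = -1.83*l^2 - 0.88*l - 0.43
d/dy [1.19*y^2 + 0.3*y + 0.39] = 2.38*y + 0.3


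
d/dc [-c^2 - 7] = -2*c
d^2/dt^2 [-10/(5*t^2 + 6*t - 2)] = 20*(25*t^2 + 30*t - 4*(5*t + 3)^2 - 10)/(5*t^2 + 6*t - 2)^3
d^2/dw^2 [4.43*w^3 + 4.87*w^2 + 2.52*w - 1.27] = 26.58*w + 9.74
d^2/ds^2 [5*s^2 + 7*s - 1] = 10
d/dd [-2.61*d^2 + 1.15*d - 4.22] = 1.15 - 5.22*d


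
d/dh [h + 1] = 1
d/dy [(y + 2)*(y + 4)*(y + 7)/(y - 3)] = 2*(y^3 + 2*y^2 - 39*y - 103)/(y^2 - 6*y + 9)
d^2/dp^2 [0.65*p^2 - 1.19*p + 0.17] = 1.30000000000000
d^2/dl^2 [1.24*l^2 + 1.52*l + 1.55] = 2.48000000000000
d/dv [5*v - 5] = 5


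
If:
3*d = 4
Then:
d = 4/3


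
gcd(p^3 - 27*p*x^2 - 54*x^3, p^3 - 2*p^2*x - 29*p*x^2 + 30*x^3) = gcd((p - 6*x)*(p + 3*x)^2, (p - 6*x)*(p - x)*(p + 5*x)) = -p + 6*x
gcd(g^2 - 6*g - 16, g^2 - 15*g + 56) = g - 8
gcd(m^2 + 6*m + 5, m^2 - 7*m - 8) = m + 1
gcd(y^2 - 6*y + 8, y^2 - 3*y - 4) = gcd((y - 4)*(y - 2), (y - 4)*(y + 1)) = y - 4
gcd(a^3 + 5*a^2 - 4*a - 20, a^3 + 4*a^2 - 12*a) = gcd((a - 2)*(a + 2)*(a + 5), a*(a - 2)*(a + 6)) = a - 2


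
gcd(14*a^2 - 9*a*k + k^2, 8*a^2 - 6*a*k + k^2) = 2*a - k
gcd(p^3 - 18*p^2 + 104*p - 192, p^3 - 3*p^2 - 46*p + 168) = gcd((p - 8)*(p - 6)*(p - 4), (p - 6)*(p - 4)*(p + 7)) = p^2 - 10*p + 24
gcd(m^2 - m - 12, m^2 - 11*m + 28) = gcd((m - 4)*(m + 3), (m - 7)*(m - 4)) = m - 4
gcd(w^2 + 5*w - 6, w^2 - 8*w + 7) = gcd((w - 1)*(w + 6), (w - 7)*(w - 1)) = w - 1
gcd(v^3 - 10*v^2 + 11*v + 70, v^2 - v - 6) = v + 2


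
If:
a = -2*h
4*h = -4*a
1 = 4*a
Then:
No Solution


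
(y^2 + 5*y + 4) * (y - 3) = y^3 + 2*y^2 - 11*y - 12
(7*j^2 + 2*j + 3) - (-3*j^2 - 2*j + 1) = 10*j^2 + 4*j + 2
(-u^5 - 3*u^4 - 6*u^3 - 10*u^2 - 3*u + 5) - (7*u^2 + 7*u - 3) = -u^5 - 3*u^4 - 6*u^3 - 17*u^2 - 10*u + 8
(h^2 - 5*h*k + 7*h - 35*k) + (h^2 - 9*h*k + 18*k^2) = 2*h^2 - 14*h*k + 7*h + 18*k^2 - 35*k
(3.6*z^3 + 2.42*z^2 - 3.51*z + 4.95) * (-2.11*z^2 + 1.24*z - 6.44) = -7.596*z^5 - 0.642199999999999*z^4 - 12.7771*z^3 - 30.3817*z^2 + 28.7424*z - 31.878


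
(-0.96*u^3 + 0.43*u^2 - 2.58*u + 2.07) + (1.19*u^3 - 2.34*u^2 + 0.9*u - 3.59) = 0.23*u^3 - 1.91*u^2 - 1.68*u - 1.52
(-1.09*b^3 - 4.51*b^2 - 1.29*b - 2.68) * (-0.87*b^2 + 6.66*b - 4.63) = 0.9483*b^5 - 3.3357*b^4 - 23.8676*b^3 + 14.6215*b^2 - 11.8761*b + 12.4084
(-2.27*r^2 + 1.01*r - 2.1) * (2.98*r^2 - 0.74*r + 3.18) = -6.7646*r^4 + 4.6896*r^3 - 14.224*r^2 + 4.7658*r - 6.678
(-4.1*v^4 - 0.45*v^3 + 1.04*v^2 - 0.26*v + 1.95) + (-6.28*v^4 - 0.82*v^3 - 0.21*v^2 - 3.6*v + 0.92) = -10.38*v^4 - 1.27*v^3 + 0.83*v^2 - 3.86*v + 2.87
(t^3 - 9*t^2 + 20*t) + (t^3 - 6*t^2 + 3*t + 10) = 2*t^3 - 15*t^2 + 23*t + 10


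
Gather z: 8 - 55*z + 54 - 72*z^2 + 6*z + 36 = -72*z^2 - 49*z + 98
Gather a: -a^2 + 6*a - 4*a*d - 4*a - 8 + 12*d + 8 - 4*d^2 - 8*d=-a^2 + a*(2 - 4*d) - 4*d^2 + 4*d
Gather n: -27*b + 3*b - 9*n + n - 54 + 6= -24*b - 8*n - 48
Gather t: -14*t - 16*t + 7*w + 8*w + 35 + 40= -30*t + 15*w + 75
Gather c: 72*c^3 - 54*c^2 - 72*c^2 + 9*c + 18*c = 72*c^3 - 126*c^2 + 27*c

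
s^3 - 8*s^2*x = s^2*(s - 8*x)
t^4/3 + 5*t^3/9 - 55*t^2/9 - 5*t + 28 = (t/3 + 1)*(t - 3)*(t - 7/3)*(t + 4)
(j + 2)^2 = j^2 + 4*j + 4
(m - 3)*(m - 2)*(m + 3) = m^3 - 2*m^2 - 9*m + 18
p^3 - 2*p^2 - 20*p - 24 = (p - 6)*(p + 2)^2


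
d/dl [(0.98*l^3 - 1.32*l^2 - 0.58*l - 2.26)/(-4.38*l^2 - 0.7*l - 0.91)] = (-4.2924*l^4 - 1.372*l^3 - 4.2918*l^2 - 17.3952*l - 1.0542)/(19.1844*l^4 + 6.132*l^3 + 8.4616*l^2 + 1.274*l + 0.8281)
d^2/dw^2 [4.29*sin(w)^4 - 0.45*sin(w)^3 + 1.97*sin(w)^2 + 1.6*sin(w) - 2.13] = -68.64*sin(w)^4 + 4.05*sin(w)^3 + 43.6*sin(w)^2 - 4.3*sin(w) + 3.94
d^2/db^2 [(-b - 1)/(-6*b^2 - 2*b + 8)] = ((b + 1)*(6*b + 1)^2 - (9*b + 4)*(3*b^2 + b - 4))/(3*b^2 + b - 4)^3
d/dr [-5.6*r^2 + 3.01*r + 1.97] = 3.01 - 11.2*r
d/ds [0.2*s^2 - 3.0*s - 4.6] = 0.4*s - 3.0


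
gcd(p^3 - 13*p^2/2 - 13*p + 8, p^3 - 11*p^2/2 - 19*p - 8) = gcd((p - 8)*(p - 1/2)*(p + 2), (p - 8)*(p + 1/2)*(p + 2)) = p^2 - 6*p - 16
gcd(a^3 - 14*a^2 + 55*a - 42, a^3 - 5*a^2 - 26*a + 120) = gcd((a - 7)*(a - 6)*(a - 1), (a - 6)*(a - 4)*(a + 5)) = a - 6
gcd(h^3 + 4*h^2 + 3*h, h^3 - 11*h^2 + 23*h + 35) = h + 1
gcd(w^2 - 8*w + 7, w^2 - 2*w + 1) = w - 1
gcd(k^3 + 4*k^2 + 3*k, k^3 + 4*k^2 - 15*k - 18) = k + 1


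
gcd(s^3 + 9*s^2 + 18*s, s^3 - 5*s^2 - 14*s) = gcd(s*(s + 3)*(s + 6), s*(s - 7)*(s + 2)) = s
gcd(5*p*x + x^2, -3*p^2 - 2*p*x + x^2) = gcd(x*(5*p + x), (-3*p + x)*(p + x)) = 1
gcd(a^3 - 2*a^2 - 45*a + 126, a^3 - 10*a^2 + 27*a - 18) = a^2 - 9*a + 18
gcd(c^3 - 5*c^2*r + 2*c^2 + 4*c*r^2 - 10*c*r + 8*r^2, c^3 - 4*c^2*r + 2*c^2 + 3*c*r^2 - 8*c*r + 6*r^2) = -c^2 + c*r - 2*c + 2*r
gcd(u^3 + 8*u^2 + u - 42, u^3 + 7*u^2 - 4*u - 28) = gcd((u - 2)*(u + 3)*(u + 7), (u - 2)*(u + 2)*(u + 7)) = u^2 + 5*u - 14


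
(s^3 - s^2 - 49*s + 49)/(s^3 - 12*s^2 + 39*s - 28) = (s + 7)/(s - 4)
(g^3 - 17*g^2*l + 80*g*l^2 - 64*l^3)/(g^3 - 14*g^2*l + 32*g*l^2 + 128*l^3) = (g - l)/(g + 2*l)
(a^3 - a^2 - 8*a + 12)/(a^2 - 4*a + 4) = a + 3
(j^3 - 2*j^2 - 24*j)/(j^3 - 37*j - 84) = j*(j - 6)/(j^2 - 4*j - 21)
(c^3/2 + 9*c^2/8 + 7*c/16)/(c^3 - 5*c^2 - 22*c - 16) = c*(8*c^2 + 18*c + 7)/(16*(c^3 - 5*c^2 - 22*c - 16))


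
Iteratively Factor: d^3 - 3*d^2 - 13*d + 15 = (d + 3)*(d^2 - 6*d + 5) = (d - 5)*(d + 3)*(d - 1)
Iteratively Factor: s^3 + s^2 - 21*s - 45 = (s + 3)*(s^2 - 2*s - 15) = (s - 5)*(s + 3)*(s + 3)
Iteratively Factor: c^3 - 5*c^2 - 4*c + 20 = (c - 2)*(c^2 - 3*c - 10) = (c - 5)*(c - 2)*(c + 2)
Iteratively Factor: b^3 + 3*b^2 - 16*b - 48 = (b + 3)*(b^2 - 16) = (b - 4)*(b + 3)*(b + 4)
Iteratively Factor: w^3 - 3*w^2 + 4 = (w + 1)*(w^2 - 4*w + 4) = (w - 2)*(w + 1)*(w - 2)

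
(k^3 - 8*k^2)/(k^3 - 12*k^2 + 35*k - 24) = k^2/(k^2 - 4*k + 3)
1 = 1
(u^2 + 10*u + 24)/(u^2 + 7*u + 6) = (u + 4)/(u + 1)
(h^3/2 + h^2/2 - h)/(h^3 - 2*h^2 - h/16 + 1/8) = 8*h*(h^2 + h - 2)/(16*h^3 - 32*h^2 - h + 2)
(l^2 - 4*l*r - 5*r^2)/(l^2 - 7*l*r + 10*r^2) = (-l - r)/(-l + 2*r)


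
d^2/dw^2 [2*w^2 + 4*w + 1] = 4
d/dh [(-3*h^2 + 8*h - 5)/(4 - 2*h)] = (3*h^2 - 12*h + 11)/(2*(h^2 - 4*h + 4))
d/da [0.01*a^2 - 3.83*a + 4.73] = 0.02*a - 3.83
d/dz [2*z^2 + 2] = 4*z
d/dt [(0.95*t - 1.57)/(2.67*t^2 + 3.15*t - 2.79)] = (-2.5365*t^2 + 8.3838*t + 2.295)/(7.1289*t^4 + 16.821*t^3 - 4.9761*t^2 - 17.577*t + 7.7841)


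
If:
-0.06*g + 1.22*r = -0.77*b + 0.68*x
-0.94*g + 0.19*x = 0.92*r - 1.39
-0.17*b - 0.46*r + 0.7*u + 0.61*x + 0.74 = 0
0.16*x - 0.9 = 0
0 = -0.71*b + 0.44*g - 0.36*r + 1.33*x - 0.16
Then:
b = 25.69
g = 14.71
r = -12.36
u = -7.84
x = 5.62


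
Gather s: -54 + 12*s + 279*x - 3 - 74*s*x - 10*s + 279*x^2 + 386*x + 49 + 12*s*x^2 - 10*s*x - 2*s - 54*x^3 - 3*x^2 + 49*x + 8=s*(12*x^2 - 84*x) - 54*x^3 + 276*x^2 + 714*x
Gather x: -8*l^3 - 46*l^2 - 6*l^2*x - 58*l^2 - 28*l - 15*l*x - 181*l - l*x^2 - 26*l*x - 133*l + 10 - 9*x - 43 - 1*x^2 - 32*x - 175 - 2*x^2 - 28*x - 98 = -8*l^3 - 104*l^2 - 342*l + x^2*(-l - 3) + x*(-6*l^2 - 41*l - 69) - 306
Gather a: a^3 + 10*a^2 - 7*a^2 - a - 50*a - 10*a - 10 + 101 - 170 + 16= a^3 + 3*a^2 - 61*a - 63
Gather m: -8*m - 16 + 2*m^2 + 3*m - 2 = 2*m^2 - 5*m - 18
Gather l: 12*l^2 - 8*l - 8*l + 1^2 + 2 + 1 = 12*l^2 - 16*l + 4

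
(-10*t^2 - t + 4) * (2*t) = -20*t^3 - 2*t^2 + 8*t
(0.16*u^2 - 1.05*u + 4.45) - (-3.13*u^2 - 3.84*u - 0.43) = 3.29*u^2 + 2.79*u + 4.88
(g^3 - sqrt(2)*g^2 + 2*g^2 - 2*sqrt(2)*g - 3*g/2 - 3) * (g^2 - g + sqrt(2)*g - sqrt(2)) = g^5 + g^4 - 11*g^3/2 - 7*g^2/2 - 3*sqrt(2)*g^2/2 - 3*sqrt(2)*g/2 + 7*g + 3*sqrt(2)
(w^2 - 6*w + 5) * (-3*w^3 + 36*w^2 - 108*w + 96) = -3*w^5 + 54*w^4 - 339*w^3 + 924*w^2 - 1116*w + 480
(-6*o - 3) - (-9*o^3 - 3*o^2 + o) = 9*o^3 + 3*o^2 - 7*o - 3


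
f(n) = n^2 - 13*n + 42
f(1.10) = 28.91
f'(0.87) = -11.26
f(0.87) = 31.45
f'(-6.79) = -26.58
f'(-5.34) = -23.68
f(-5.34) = 139.94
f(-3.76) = 105.02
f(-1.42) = 62.48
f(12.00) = 30.00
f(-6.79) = 176.37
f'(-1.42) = -15.84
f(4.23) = 4.90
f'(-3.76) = -20.52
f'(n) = 2*n - 13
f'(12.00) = 11.00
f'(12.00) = 11.00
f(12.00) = 30.00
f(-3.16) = 93.07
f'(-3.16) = -19.32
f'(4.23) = -4.54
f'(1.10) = -10.80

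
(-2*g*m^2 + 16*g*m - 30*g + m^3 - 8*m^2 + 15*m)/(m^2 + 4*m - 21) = (-2*g*m + 10*g + m^2 - 5*m)/(m + 7)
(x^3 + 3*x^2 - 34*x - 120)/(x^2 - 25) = (x^2 - 2*x - 24)/(x - 5)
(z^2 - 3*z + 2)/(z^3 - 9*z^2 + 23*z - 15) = (z - 2)/(z^2 - 8*z + 15)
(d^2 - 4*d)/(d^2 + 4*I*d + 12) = d*(d - 4)/(d^2 + 4*I*d + 12)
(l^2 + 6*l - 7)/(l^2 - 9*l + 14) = (l^2 + 6*l - 7)/(l^2 - 9*l + 14)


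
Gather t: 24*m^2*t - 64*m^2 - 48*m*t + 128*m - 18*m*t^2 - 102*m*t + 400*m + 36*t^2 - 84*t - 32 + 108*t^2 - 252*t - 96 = -64*m^2 + 528*m + t^2*(144 - 18*m) + t*(24*m^2 - 150*m - 336) - 128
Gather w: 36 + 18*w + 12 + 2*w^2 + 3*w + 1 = 2*w^2 + 21*w + 49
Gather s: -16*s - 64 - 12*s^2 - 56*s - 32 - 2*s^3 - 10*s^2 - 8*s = -2*s^3 - 22*s^2 - 80*s - 96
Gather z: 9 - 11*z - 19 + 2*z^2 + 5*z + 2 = 2*z^2 - 6*z - 8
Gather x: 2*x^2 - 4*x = 2*x^2 - 4*x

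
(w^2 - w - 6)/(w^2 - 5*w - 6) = (-w^2 + w + 6)/(-w^2 + 5*w + 6)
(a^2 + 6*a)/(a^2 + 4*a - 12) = a/(a - 2)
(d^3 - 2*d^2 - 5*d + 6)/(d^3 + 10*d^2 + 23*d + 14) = (d^2 - 4*d + 3)/(d^2 + 8*d + 7)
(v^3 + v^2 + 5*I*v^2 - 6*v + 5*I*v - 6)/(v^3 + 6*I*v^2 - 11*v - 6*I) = (v + 1)/(v + I)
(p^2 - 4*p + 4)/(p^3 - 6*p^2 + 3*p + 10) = (p - 2)/(p^2 - 4*p - 5)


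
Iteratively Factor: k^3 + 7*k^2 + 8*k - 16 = (k + 4)*(k^2 + 3*k - 4) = (k + 4)^2*(k - 1)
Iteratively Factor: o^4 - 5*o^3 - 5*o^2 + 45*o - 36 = (o - 4)*(o^3 - o^2 - 9*o + 9) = (o - 4)*(o - 1)*(o^2 - 9) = (o - 4)*(o - 1)*(o + 3)*(o - 3)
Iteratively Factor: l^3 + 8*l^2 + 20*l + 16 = (l + 2)*(l^2 + 6*l + 8) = (l + 2)*(l + 4)*(l + 2)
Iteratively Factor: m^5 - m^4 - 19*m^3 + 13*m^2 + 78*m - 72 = (m - 2)*(m^4 + m^3 - 17*m^2 - 21*m + 36) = (m - 2)*(m + 3)*(m^3 - 2*m^2 - 11*m + 12) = (m - 2)*(m - 1)*(m + 3)*(m^2 - m - 12) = (m - 4)*(m - 2)*(m - 1)*(m + 3)*(m + 3)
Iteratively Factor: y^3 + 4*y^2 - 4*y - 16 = (y + 4)*(y^2 - 4) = (y - 2)*(y + 4)*(y + 2)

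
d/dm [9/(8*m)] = -9/(8*m^2)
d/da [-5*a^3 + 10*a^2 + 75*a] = -15*a^2 + 20*a + 75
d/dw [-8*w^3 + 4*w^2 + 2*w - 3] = -24*w^2 + 8*w + 2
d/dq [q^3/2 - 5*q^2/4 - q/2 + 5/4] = 3*q^2/2 - 5*q/2 - 1/2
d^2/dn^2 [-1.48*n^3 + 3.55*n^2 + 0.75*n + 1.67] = 7.1 - 8.88*n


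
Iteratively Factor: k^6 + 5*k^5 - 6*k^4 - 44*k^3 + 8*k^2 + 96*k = (k)*(k^5 + 5*k^4 - 6*k^3 - 44*k^2 + 8*k + 96) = k*(k + 2)*(k^4 + 3*k^3 - 12*k^2 - 20*k + 48) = k*(k - 2)*(k + 2)*(k^3 + 5*k^2 - 2*k - 24) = k*(k - 2)*(k + 2)*(k + 3)*(k^2 + 2*k - 8) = k*(k - 2)^2*(k + 2)*(k + 3)*(k + 4)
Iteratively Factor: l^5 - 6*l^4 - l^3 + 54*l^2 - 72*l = (l + 3)*(l^4 - 9*l^3 + 26*l^2 - 24*l) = l*(l + 3)*(l^3 - 9*l^2 + 26*l - 24) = l*(l - 2)*(l + 3)*(l^2 - 7*l + 12) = l*(l - 4)*(l - 2)*(l + 3)*(l - 3)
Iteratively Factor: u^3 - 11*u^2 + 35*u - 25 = (u - 5)*(u^2 - 6*u + 5) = (u - 5)*(u - 1)*(u - 5)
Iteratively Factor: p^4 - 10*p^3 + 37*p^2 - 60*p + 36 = (p - 3)*(p^3 - 7*p^2 + 16*p - 12) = (p - 3)*(p - 2)*(p^2 - 5*p + 6) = (p - 3)*(p - 2)^2*(p - 3)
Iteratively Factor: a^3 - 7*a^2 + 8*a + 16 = (a - 4)*(a^2 - 3*a - 4) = (a - 4)*(a + 1)*(a - 4)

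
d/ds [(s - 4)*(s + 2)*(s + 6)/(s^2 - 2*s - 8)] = 1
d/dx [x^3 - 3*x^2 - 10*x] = 3*x^2 - 6*x - 10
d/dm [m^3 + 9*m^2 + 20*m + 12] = 3*m^2 + 18*m + 20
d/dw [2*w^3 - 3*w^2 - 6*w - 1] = 6*w^2 - 6*w - 6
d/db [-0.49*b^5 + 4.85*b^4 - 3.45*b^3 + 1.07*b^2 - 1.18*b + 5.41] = -2.45*b^4 + 19.4*b^3 - 10.35*b^2 + 2.14*b - 1.18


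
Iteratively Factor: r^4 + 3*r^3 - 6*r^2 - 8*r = (r)*(r^3 + 3*r^2 - 6*r - 8) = r*(r - 2)*(r^2 + 5*r + 4) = r*(r - 2)*(r + 4)*(r + 1)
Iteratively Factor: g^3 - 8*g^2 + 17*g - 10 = (g - 1)*(g^2 - 7*g + 10) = (g - 5)*(g - 1)*(g - 2)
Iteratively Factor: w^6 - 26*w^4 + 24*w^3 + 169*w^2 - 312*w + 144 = (w - 3)*(w^5 + 3*w^4 - 17*w^3 - 27*w^2 + 88*w - 48) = (w - 3)*(w - 1)*(w^4 + 4*w^3 - 13*w^2 - 40*w + 48) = (w - 3)*(w - 1)^2*(w^3 + 5*w^2 - 8*w - 48) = (w - 3)*(w - 1)^2*(w + 4)*(w^2 + w - 12) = (w - 3)^2*(w - 1)^2*(w + 4)*(w + 4)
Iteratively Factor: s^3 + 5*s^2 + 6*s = (s)*(s^2 + 5*s + 6) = s*(s + 2)*(s + 3)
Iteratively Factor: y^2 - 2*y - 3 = (y + 1)*(y - 3)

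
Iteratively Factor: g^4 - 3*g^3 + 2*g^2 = (g)*(g^3 - 3*g^2 + 2*g) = g*(g - 2)*(g^2 - g) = g*(g - 2)*(g - 1)*(g)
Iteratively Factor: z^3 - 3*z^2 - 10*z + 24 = (z + 3)*(z^2 - 6*z + 8) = (z - 4)*(z + 3)*(z - 2)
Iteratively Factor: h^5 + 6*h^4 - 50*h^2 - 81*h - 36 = (h + 3)*(h^4 + 3*h^3 - 9*h^2 - 23*h - 12) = (h + 1)*(h + 3)*(h^3 + 2*h^2 - 11*h - 12) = (h - 3)*(h + 1)*(h + 3)*(h^2 + 5*h + 4) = (h - 3)*(h + 1)*(h + 3)*(h + 4)*(h + 1)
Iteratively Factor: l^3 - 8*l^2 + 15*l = (l - 5)*(l^2 - 3*l) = (l - 5)*(l - 3)*(l)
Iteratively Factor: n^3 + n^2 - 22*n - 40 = (n + 2)*(n^2 - n - 20) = (n + 2)*(n + 4)*(n - 5)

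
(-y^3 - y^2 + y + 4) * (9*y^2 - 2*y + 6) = -9*y^5 - 7*y^4 + 5*y^3 + 28*y^2 - 2*y + 24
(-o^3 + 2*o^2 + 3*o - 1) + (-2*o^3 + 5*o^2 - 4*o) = -3*o^3 + 7*o^2 - o - 1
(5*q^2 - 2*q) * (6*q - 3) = 30*q^3 - 27*q^2 + 6*q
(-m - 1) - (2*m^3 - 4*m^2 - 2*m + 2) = -2*m^3 + 4*m^2 + m - 3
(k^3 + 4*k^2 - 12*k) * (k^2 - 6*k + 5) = k^5 - 2*k^4 - 31*k^3 + 92*k^2 - 60*k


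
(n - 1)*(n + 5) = n^2 + 4*n - 5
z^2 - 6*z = z*(z - 6)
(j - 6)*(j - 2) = j^2 - 8*j + 12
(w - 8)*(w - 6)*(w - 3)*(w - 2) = w^4 - 19*w^3 + 124*w^2 - 324*w + 288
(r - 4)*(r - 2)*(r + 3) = r^3 - 3*r^2 - 10*r + 24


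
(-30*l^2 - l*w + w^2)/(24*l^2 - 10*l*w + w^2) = (5*l + w)/(-4*l + w)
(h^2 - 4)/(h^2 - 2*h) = (h + 2)/h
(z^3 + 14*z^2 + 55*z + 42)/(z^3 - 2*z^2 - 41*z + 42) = (z^2 + 8*z + 7)/(z^2 - 8*z + 7)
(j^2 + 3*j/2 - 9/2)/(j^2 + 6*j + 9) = (j - 3/2)/(j + 3)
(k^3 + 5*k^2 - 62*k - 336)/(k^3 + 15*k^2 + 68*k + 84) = (k - 8)/(k + 2)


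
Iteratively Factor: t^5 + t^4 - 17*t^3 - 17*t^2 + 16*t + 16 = (t + 1)*(t^4 - 17*t^2 + 16) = (t - 4)*(t + 1)*(t^3 + 4*t^2 - t - 4) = (t - 4)*(t + 1)^2*(t^2 + 3*t - 4) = (t - 4)*(t - 1)*(t + 1)^2*(t + 4)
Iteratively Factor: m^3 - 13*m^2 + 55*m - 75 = (m - 3)*(m^2 - 10*m + 25) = (m - 5)*(m - 3)*(m - 5)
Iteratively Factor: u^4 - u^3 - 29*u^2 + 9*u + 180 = (u - 3)*(u^3 + 2*u^2 - 23*u - 60) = (u - 3)*(u + 3)*(u^2 - u - 20) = (u - 3)*(u + 3)*(u + 4)*(u - 5)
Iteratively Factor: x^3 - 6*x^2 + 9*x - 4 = (x - 1)*(x^2 - 5*x + 4) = (x - 4)*(x - 1)*(x - 1)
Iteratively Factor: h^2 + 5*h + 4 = (h + 1)*(h + 4)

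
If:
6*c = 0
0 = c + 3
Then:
No Solution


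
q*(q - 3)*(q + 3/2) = q^3 - 3*q^2/2 - 9*q/2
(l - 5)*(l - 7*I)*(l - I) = l^3 - 5*l^2 - 8*I*l^2 - 7*l + 40*I*l + 35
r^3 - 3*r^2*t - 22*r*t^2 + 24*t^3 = (r - 6*t)*(r - t)*(r + 4*t)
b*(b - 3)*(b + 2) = b^3 - b^2 - 6*b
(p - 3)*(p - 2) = p^2 - 5*p + 6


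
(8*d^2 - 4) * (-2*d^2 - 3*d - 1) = -16*d^4 - 24*d^3 + 12*d + 4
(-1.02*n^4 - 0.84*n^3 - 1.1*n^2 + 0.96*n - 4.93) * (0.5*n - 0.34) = -0.51*n^5 - 0.0731999999999999*n^4 - 0.2644*n^3 + 0.854*n^2 - 2.7914*n + 1.6762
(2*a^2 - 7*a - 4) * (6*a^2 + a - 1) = 12*a^4 - 40*a^3 - 33*a^2 + 3*a + 4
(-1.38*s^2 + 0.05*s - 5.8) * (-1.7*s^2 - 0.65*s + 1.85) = 2.346*s^4 + 0.812*s^3 + 7.2745*s^2 + 3.8625*s - 10.73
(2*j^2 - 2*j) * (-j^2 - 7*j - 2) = -2*j^4 - 12*j^3 + 10*j^2 + 4*j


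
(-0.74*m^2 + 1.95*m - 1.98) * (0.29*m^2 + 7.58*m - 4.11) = -0.2146*m^4 - 5.0437*m^3 + 17.2482*m^2 - 23.0229*m + 8.1378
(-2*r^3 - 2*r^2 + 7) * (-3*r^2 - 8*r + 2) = 6*r^5 + 22*r^4 + 12*r^3 - 25*r^2 - 56*r + 14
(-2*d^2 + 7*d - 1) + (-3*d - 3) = -2*d^2 + 4*d - 4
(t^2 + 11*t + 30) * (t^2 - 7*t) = t^4 + 4*t^3 - 47*t^2 - 210*t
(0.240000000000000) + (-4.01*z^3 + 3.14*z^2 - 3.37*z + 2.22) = -4.01*z^3 + 3.14*z^2 - 3.37*z + 2.46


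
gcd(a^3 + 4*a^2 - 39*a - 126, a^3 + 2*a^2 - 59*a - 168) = a^2 + 10*a + 21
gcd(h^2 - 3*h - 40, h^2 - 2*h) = 1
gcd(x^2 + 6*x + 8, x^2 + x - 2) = x + 2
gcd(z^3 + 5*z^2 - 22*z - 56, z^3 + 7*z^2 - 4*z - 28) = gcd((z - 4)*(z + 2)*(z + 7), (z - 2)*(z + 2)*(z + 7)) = z^2 + 9*z + 14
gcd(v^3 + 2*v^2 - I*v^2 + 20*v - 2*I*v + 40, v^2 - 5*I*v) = v - 5*I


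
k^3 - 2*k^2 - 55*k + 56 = (k - 8)*(k - 1)*(k + 7)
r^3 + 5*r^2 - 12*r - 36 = (r - 3)*(r + 2)*(r + 6)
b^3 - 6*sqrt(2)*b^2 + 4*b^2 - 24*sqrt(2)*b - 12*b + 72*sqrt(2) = (b - 2)*(b + 6)*(b - 6*sqrt(2))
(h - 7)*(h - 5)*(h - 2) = h^3 - 14*h^2 + 59*h - 70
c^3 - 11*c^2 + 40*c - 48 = (c - 4)^2*(c - 3)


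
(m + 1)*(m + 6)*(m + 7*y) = m^3 + 7*m^2*y + 7*m^2 + 49*m*y + 6*m + 42*y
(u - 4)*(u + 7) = u^2 + 3*u - 28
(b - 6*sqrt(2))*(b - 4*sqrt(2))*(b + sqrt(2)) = b^3 - 9*sqrt(2)*b^2 + 28*b + 48*sqrt(2)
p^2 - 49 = (p - 7)*(p + 7)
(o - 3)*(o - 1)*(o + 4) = o^3 - 13*o + 12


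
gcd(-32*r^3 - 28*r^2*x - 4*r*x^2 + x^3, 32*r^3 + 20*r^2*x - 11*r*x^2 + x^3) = -8*r + x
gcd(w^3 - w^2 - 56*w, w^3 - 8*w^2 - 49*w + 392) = w^2 - w - 56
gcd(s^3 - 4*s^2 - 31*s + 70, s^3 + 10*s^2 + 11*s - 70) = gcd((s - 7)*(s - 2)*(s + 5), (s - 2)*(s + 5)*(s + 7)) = s^2 + 3*s - 10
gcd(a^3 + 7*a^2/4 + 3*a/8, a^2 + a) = a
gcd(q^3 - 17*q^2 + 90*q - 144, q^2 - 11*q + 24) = q^2 - 11*q + 24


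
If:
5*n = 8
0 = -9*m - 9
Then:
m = -1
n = 8/5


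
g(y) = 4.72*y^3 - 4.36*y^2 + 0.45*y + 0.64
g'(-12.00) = 2144.13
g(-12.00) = -8788.76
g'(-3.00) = 154.05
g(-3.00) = -167.39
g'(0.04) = 0.12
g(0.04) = 0.65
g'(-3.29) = 182.41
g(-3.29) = -216.12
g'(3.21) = 118.36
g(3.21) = 113.28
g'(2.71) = 80.81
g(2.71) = 63.78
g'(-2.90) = 144.82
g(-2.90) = -152.45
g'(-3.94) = 254.62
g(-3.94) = -357.51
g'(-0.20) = 2.76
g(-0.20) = 0.34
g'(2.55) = 70.29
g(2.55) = 51.70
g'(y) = 14.16*y^2 - 8.72*y + 0.45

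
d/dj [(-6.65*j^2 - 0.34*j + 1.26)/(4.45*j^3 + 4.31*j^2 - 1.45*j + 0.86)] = (29.5925*j^4 + 3.026*j^3 - 5.7131*j^2 - 22.2992*j + 1.5346)/(19.8025*j^6 + 38.359*j^5 + 5.6711*j^4 - 4.845*j^3 + 9.5157*j^2 - 2.494*j + 0.7396)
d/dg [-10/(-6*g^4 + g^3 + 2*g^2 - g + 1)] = 10*(-24*g^3 + 3*g^2 + 4*g - 1)/(-6*g^4 + g^3 + 2*g^2 - g + 1)^2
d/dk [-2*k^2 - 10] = -4*k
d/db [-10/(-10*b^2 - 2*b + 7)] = 20*(-10*b - 1)/(10*b^2 + 2*b - 7)^2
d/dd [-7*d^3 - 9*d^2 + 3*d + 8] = -21*d^2 - 18*d + 3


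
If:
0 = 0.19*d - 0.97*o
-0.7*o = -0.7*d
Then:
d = 0.00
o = 0.00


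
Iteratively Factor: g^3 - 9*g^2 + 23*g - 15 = (g - 1)*(g^2 - 8*g + 15) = (g - 3)*(g - 1)*(g - 5)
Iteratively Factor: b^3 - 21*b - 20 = (b + 4)*(b^2 - 4*b - 5) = (b - 5)*(b + 4)*(b + 1)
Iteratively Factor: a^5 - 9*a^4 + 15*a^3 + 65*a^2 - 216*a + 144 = (a - 4)*(a^4 - 5*a^3 - 5*a^2 + 45*a - 36) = (a - 4)^2*(a^3 - a^2 - 9*a + 9) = (a - 4)^2*(a - 1)*(a^2 - 9) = (a - 4)^2*(a - 1)*(a + 3)*(a - 3)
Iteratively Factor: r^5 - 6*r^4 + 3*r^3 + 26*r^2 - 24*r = (r + 2)*(r^4 - 8*r^3 + 19*r^2 - 12*r) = (r - 3)*(r + 2)*(r^3 - 5*r^2 + 4*r) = (r - 3)*(r - 1)*(r + 2)*(r^2 - 4*r) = r*(r - 3)*(r - 1)*(r + 2)*(r - 4)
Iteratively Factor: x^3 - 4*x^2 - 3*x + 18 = (x - 3)*(x^2 - x - 6) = (x - 3)*(x + 2)*(x - 3)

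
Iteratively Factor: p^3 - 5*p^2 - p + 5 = (p + 1)*(p^2 - 6*p + 5) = (p - 5)*(p + 1)*(p - 1)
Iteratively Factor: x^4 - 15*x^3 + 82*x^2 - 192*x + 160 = (x - 2)*(x^3 - 13*x^2 + 56*x - 80) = (x - 4)*(x - 2)*(x^2 - 9*x + 20) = (x - 5)*(x - 4)*(x - 2)*(x - 4)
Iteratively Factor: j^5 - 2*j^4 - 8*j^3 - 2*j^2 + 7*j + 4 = (j - 4)*(j^4 + 2*j^3 - 2*j - 1) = (j - 4)*(j + 1)*(j^3 + j^2 - j - 1) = (j - 4)*(j - 1)*(j + 1)*(j^2 + 2*j + 1) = (j - 4)*(j - 1)*(j + 1)^2*(j + 1)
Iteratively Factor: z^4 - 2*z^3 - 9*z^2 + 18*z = (z + 3)*(z^3 - 5*z^2 + 6*z) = (z - 2)*(z + 3)*(z^2 - 3*z) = (z - 3)*(z - 2)*(z + 3)*(z)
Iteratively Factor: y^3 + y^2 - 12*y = (y - 3)*(y^2 + 4*y) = (y - 3)*(y + 4)*(y)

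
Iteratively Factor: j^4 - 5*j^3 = (j)*(j^3 - 5*j^2) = j^2*(j^2 - 5*j) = j^3*(j - 5)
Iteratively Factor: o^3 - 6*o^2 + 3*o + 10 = (o - 5)*(o^2 - o - 2) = (o - 5)*(o - 2)*(o + 1)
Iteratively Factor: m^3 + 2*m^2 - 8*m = (m + 4)*(m^2 - 2*m) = (m - 2)*(m + 4)*(m)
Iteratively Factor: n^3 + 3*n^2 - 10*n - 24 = (n - 3)*(n^2 + 6*n + 8) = (n - 3)*(n + 2)*(n + 4)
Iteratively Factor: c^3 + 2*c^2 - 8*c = (c - 2)*(c^2 + 4*c) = c*(c - 2)*(c + 4)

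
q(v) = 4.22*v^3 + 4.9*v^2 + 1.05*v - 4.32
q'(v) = 12.66*v^2 + 9.8*v + 1.05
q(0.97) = 5.16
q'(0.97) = 22.47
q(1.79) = 37.46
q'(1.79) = 59.16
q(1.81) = 38.66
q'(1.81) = 60.26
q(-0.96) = -4.55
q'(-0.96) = 3.31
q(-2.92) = -70.67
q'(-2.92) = 80.38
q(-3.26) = -101.87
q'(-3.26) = 103.65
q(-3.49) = -127.69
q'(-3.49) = 121.05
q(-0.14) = -4.38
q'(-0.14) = -0.07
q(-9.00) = -2693.25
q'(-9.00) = 938.31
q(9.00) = 3478.41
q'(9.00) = 1114.71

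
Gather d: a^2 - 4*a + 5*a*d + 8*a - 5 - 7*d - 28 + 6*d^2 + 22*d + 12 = a^2 + 4*a + 6*d^2 + d*(5*a + 15) - 21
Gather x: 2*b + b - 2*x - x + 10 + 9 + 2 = 3*b - 3*x + 21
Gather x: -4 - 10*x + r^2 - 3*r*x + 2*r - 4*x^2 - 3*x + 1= r^2 + 2*r - 4*x^2 + x*(-3*r - 13) - 3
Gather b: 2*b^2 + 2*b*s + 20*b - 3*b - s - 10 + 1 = 2*b^2 + b*(2*s + 17) - s - 9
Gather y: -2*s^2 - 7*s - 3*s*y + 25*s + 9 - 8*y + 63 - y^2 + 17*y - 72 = -2*s^2 + 18*s - y^2 + y*(9 - 3*s)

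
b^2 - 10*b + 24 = (b - 6)*(b - 4)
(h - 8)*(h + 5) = h^2 - 3*h - 40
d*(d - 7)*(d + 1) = d^3 - 6*d^2 - 7*d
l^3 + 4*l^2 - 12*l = l*(l - 2)*(l + 6)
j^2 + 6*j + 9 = (j + 3)^2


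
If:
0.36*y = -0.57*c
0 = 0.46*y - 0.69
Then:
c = -0.95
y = 1.50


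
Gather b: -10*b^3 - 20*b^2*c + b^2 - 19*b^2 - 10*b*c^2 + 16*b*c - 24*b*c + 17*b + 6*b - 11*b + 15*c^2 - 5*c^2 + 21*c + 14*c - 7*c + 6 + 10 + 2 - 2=-10*b^3 + b^2*(-20*c - 18) + b*(-10*c^2 - 8*c + 12) + 10*c^2 + 28*c + 16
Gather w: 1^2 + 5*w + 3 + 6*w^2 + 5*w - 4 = 6*w^2 + 10*w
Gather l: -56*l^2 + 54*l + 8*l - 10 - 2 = -56*l^2 + 62*l - 12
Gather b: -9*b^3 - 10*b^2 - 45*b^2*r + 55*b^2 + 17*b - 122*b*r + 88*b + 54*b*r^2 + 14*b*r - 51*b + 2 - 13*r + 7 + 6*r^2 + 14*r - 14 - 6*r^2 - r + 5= -9*b^3 + b^2*(45 - 45*r) + b*(54*r^2 - 108*r + 54)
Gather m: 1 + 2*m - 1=2*m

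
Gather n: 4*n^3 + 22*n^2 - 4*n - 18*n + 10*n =4*n^3 + 22*n^2 - 12*n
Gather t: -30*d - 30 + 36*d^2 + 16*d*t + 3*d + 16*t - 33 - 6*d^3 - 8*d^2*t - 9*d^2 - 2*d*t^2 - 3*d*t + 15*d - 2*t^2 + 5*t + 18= -6*d^3 + 27*d^2 - 12*d + t^2*(-2*d - 2) + t*(-8*d^2 + 13*d + 21) - 45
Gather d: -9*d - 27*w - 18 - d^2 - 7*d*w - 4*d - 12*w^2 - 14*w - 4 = -d^2 + d*(-7*w - 13) - 12*w^2 - 41*w - 22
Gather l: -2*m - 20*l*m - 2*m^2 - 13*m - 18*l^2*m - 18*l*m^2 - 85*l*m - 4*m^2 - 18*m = -18*l^2*m + l*(-18*m^2 - 105*m) - 6*m^2 - 33*m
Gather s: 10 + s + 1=s + 11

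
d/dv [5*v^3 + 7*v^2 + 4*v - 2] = 15*v^2 + 14*v + 4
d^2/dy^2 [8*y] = 0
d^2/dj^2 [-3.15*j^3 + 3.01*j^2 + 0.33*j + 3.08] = 6.02 - 18.9*j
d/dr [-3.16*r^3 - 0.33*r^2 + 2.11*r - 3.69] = -9.48*r^2 - 0.66*r + 2.11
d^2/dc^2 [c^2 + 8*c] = 2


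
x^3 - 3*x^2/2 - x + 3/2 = (x - 3/2)*(x - 1)*(x + 1)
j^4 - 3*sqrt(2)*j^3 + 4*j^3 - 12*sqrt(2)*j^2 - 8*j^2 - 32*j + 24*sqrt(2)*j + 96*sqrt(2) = (j + 4)*(j - 3*sqrt(2))*(j - 2*sqrt(2))*(j + 2*sqrt(2))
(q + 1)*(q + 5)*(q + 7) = q^3 + 13*q^2 + 47*q + 35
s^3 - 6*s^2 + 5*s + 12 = (s - 4)*(s - 3)*(s + 1)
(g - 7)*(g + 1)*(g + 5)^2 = g^4 + 4*g^3 - 42*g^2 - 220*g - 175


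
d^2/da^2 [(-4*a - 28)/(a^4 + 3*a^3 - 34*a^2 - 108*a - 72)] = 8*((a + 7)*(4*a^3 + 9*a^2 - 68*a - 108)^2 + (4*a^3 + 9*a^2 - 68*a + (a + 7)*(6*a^2 + 9*a - 34) - 108)*(-a^4 - 3*a^3 + 34*a^2 + 108*a + 72))/(-a^4 - 3*a^3 + 34*a^2 + 108*a + 72)^3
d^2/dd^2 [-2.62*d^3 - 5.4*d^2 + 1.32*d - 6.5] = -15.72*d - 10.8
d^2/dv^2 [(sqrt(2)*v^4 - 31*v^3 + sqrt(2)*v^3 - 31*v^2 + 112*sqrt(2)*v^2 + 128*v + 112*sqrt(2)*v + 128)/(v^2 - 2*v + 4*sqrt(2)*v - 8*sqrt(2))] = 2*(sqrt(2)*v^6 - 6*sqrt(2)*v^5 + 24*v^5 - 144*v^4 + 108*sqrt(2)*v^4 - 1706*v^3 + 232*sqrt(2)*v^3 - 1656*sqrt(2)*v^2 + 11808*v^2 - 7296*v + 4992*sqrt(2)*v + 5248 + 18432*sqrt(2))/(v^6 - 6*v^5 + 12*sqrt(2)*v^5 - 72*sqrt(2)*v^4 + 108*v^4 - 584*v^3 + 272*sqrt(2)*v^3 - 864*sqrt(2)*v^2 + 1152*v^2 - 768*v + 1536*sqrt(2)*v - 1024*sqrt(2))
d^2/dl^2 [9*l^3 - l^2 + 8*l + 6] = 54*l - 2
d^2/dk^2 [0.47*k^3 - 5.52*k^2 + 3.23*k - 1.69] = 2.82*k - 11.04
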